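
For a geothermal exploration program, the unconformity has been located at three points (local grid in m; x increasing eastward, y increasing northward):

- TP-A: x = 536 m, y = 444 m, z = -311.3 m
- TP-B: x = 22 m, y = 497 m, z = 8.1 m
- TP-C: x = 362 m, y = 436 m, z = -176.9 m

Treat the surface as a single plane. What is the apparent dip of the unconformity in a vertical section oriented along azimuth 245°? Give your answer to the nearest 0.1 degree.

Let the plane be z = a·x + b·y + c.
TP-B−TP-A: −514a + 53b = 319.4;  TP-C−TP-A: −174a − 8b = 134.4.
Solving gives a = −0.72584, b = −1.01290.
Unit vector along 245° is (sin 245°, cos 245°) = (-0.9063, -0.4226).
Slope in that direction = a·(-0.9063) + b·(-0.4226) = 1.08591.
Apparent dip = arctan|1.08591| = 47.4° (true dip is 51.3°, so apparent ≤ true as expected).

47.4°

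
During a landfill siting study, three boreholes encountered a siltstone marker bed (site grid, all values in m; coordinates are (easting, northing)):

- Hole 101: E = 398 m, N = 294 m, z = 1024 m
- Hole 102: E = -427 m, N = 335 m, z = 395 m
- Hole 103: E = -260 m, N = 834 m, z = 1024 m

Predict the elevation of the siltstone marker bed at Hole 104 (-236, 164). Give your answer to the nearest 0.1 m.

Two edge vectors: Hole 101→Hole 102 = (-825, 41, -629), Hole 101→Hole 103 = (-658, 540, 0).
Normal n = (Hole 101→Hole 102) × (Hole 101→Hole 103) = (339660, 413882, -418522).
So ∂z/∂E = −n_x/n_z = 0.81157 and ∂z/∂N = −n_y/n_z = 0.98891.
Intercept c from Hole 101: 1024 − 323.00 − 290.74 = 410.25.
At (-236, 164): z = −191.5 + 162.2 + 410.25 = 380.9 m.

380.9 m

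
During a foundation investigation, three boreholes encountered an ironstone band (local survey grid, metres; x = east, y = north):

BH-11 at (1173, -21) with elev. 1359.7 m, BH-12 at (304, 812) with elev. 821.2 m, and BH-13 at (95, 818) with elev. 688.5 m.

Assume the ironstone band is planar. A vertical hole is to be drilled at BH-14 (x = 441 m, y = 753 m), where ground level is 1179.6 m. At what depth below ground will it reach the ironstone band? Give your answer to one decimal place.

Let the plane be z = a·x + b·y + c.
BH-12−BH-11: −869a + 833b = −538.5;  BH-13−BH-11: −1078a + 839b = −671.2.
Solving gives a = 0.635399, b = 0.016401.
Then c = 1359.7 − a·1173 − b·-21 = 614.72.
At (441, 753): z_contact = 280.21 + 12.35 + 614.72 = 907.28 m.
Depth below ground = 1179.6 − 907.28 = 272.3 m.

272.3 m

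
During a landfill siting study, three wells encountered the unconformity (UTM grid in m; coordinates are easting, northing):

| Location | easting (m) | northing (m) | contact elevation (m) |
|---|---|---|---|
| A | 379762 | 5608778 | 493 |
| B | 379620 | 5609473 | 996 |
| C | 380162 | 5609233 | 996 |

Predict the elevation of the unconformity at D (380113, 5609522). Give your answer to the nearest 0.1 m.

1208.7 m

Two edge vectors: A→B = (-142, 695, 503), A→C = (400, 455, 503).
Normal n = (A→B) × (A→C) = (120720, 272626, -342610).
So ∂z/∂easting = −n_x/n_z = 0.352353989 and ∂z/∂northing = −n_y/n_z = 0.795732757.
Intercept c from A: 493 − 133810.66 − 4463088.38 = −4596406.04.
At (380113, 5609522): z = 133934.3 + 4463680.4 − 4596406.04 = 1208.7 m.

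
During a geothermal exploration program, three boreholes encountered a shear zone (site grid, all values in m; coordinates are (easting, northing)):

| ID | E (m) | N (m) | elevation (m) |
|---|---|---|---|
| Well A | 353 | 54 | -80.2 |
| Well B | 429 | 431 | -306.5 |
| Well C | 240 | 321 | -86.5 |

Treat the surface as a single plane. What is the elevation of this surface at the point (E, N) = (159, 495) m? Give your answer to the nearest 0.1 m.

-83.8 m

Two edge vectors: Well A→Well B = (76, 377, -226.3), Well A→Well C = (-113, 267, -6.3).
Normal n = (Well A→Well B) × (Well A→Well C) = (58047, 26050.7, 62893).
So ∂z/∂E = −n_x/n_z = −0.92295 and ∂z/∂N = −n_y/n_z = −0.41421.
Intercept c from Well A: -80.2 + 325.80 + 22.37 = 267.97.
At (159, 495): z = −146.7 − 205.0 + 267.97 = -83.8 m.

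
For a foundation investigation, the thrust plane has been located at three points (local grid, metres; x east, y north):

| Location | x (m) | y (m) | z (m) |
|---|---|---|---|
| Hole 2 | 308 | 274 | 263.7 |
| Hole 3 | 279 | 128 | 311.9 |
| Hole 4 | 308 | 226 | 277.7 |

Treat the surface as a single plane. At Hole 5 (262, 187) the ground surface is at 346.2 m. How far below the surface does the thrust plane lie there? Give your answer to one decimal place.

Let the plane be z = a·x + b·y + c.
Hole 3−Hole 2: −29a − 146b = 48.2;  Hole 4−Hole 2: 0a − 48b = 14.
Solving gives a = −0.19368, b = −0.29167.
Then c = 263.7 − a·308 − b·274 = 403.27.
At (262, 187): z_contact = −50.74 − 54.54 + 403.27 = 297.98 m.
Depth below ground = 346.2 − 297.98 = 48.2 m.

48.2 m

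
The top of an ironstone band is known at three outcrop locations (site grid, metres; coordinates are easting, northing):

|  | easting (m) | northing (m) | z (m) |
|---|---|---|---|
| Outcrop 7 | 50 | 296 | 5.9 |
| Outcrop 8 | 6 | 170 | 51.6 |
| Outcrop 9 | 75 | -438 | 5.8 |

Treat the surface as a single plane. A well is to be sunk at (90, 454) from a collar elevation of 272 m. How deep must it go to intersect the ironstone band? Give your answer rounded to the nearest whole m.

309 m

Two edge vectors: Outcrop 7→Outcrop 8 = (-44, -126, 45.7), Outcrop 7→Outcrop 9 = (25, -734, -0.1).
Normal n = (Outcrop 7→Outcrop 8) × (Outcrop 7→Outcrop 9) = (33556.4, 1138.1, 35446).
So ∂z/∂easting = −n_x/n_z = −0.94669 and ∂z/∂northing = −n_y/n_z = −0.03211.
Intercept c from Outcrop 7: 5.9 + 47.33 + 9.50 = 62.74.
At (90, 454): z_contact = −85.2 − 14.6 + 62.74 = -37.0 m.
Depth below ground = 272 − (-37.0) = 309 m.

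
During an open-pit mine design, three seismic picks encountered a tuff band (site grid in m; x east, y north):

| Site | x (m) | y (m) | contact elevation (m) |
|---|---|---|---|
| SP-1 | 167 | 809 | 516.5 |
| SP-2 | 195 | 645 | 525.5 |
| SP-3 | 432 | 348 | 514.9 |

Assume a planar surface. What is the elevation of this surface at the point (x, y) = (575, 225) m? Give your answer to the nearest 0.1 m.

Two edge vectors: SP-1→SP-2 = (28, -164, 9), SP-1→SP-3 = (265, -461, -1.6).
Normal n = (SP-1→SP-2) × (SP-1→SP-3) = (4411.4, 2429.8, 30552).
So ∂z/∂x = −n_x/n_z = −0.14439 and ∂z/∂y = −n_y/n_z = −0.07953.
Intercept c from SP-1: 516.5 + 24.11 + 64.34 = 604.95.
At (575, 225): z = −83.0 − 17.9 + 604.95 = 504.0 m.

504.0 m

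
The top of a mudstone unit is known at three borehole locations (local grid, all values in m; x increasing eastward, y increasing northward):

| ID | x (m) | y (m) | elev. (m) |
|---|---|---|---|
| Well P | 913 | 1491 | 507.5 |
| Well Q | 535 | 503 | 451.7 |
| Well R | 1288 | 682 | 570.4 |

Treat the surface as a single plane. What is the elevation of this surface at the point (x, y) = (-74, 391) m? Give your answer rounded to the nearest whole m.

Let the plane be z = a·x + b·y + c.
Well Q−Well P: −378a − 988b = −55.8;  Well R−Well P: 375a − 809b = 62.9.
Solving gives a = 0.15864, b = −0.00422.
Then c = 507.5 − a·913 − b·1491 = 368.95.
At (-74, 391): z = −11.7 − 1.6 + 368.95 = 355.6 m.

356 m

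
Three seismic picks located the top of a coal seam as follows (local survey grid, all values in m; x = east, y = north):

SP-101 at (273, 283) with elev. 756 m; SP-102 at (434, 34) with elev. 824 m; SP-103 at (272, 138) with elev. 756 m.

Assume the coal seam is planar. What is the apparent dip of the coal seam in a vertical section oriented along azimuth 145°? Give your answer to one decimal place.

Two edge vectors: SP-101→SP-102 = (161, -249, 68), SP-101→SP-103 = (-1, -145, 0).
Normal n = (SP-101→SP-102) × (SP-101→SP-103) = (9860, -68, -23594).
So ∂z/∂x = −n_x/n_z = 0.41790 and ∂z/∂y = −n_y/n_z = −0.00288.
Unit vector along 145° is (sin 145°, cos 145°) = (0.5736, -0.8192).
Slope in that direction = a·(0.5736) + b·(-0.8192) = 0.24206.
Apparent dip = arctan|0.24206| = 13.6° (true dip is 22.7°, so apparent ≤ true as expected).

13.6°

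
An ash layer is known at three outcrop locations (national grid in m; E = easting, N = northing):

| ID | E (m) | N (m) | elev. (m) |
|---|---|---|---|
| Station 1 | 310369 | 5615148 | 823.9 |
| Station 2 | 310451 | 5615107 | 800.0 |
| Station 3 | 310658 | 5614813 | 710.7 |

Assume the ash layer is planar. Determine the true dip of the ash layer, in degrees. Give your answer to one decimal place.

14.8°

Two edge vectors: Station 1→Station 2 = (82, -41, -23.9), Station 1→Station 3 = (289, -335, -113.2).
Normal n = (Station 1→Station 2) × (Station 1→Station 3) = (-3365.3, 2375.3, -15621).
So ∂z/∂E = −n_x/n_z = −0.21543 and ∂z/∂N = −n_y/n_z = 0.15206.
Gradient magnitude |∇z| = √(a² + b²) = √(0.04641 + 0.02312) = 0.26369.
True dip = arctan(0.26369) = 14.8°, dipping toward SE (azimuth ≈ 125°).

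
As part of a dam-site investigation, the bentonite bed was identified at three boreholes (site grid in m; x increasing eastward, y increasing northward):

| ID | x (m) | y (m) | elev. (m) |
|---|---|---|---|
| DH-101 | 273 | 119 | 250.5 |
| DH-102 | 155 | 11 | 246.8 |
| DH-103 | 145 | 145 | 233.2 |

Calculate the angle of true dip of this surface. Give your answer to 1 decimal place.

8.5°

Two edge vectors: DH-101→DH-102 = (-118, -108, -3.7), DH-101→DH-103 = (-128, 26, -17.3).
Normal n = (DH-101→DH-102) × (DH-101→DH-103) = (1964.6, -1567.8, -16892).
So ∂z/∂x = −n_x/n_z = 0.11630 and ∂z/∂y = −n_y/n_z = −0.09281.
Gradient magnitude |∇z| = √(a² + b²) = √(0.01353 + 0.00861) = 0.14880.
True dip = arctan(0.14880) = 8.5°, dipping toward NW (azimuth ≈ 309°).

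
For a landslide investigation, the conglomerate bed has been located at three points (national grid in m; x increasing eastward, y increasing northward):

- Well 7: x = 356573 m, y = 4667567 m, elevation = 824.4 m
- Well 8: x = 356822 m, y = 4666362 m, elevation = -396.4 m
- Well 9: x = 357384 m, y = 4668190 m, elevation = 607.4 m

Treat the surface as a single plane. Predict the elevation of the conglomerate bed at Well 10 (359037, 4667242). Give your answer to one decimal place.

-1668.2 m

Two edge vectors: Well 7→Well 8 = (249, -1205, -1220.8), Well 7→Well 9 = (811, 623, -217).
Normal n = (Well 7→Well 8) × (Well 7→Well 9) = (1022043.4, -936035.8, 1132382).
So ∂z/∂x = −n_x/n_z = −0.902560620 and ∂z/∂y = −n_y/n_z = 0.826607805.
Intercept c from Well 7: 824.4 + 321828.75 − 3858247.31 = −3535594.17.
At (359037, 4667242): z = −324052.7 + 3857978.7 − 3535594.17 = -1668.2 m.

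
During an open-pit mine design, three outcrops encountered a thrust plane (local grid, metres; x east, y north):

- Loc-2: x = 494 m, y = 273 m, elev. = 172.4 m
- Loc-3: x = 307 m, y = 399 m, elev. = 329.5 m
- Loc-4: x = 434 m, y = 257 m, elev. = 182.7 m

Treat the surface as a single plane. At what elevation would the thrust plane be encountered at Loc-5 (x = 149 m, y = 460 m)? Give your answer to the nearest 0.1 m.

429.9 m

Two edge vectors: Loc-2→Loc-3 = (-187, 126, 157.1), Loc-2→Loc-4 = (-60, -16, 10.3).
Normal n = (Loc-2→Loc-3) × (Loc-2→Loc-4) = (3811.4, -7499.9, 10552).
So ∂z/∂x = −n_x/n_z = −0.36120 and ∂z/∂y = −n_y/n_z = 0.71076.
Intercept c from Loc-2: 172.4 + 178.43 − 194.04 = 156.80.
At (149, 460): z = −53.8 + 326.9 + 156.80 = 429.9 m.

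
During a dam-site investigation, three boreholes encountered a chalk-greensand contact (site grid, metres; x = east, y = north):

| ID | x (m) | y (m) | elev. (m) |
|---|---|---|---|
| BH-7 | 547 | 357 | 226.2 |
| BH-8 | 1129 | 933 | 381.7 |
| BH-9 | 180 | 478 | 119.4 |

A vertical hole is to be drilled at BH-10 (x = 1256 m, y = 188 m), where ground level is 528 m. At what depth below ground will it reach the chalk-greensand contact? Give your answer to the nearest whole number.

97 m

Two edge vectors: BH-7→BH-8 = (582, 576, 155.5), BH-7→BH-9 = (-367, 121, -106.8).
Normal n = (BH-7→BH-8) × (BH-7→BH-9) = (-80332.3, 5089.1, 281814).
So ∂z/∂x = −n_x/n_z = 0.28505 and ∂z/∂y = −n_y/n_z = −0.01806.
Intercept c from BH-7: 226.2 − 155.92 + 6.45 = 76.72.
At (1256, 188): z_contact = 358.0 − 3.4 + 76.72 = 431.4 m.
Depth below ground = 528 − 431.4 = 97 m.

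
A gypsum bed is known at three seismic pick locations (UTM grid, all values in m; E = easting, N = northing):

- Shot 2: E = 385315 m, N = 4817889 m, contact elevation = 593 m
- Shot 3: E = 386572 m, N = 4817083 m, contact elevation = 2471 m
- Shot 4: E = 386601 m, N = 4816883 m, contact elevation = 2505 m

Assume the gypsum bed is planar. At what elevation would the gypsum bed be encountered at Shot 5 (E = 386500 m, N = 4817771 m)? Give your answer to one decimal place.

2396.4 m

Let the plane be z = a·E + b·N + c.
Shot 3−Shot 2: 1257a − 806b = 1878;  Shot 4−Shot 2: 1286a − 1006b = 1912.
Solving gives a = 1.527001307, b = 0.051415189.
Then c = 593 − a·385315 − b·4817889 = −835496.18.
At (386500, 4817771): z = 590186.0 + 247706.6 − 835496.18 = 2396.4 m.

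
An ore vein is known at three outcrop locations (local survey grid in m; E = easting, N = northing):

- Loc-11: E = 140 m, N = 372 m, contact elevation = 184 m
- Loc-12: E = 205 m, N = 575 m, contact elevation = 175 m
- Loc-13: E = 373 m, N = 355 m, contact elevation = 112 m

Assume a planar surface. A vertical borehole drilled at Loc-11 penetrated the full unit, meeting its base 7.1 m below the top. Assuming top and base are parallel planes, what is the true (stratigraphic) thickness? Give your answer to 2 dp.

Two edge vectors: Loc-11→Loc-12 = (65, 203, -9), Loc-11→Loc-13 = (233, -17, -72).
Normal n = (Loc-11→Loc-12) × (Loc-11→Loc-13) = (-14769, 2583, -48404).
So ∂z/∂E = −n_x/n_z = −0.30512 and ∂z/∂N = −n_y/n_z = 0.05336.
|∇z| = √(a²+b²) = 0.30975, so dip δ = arctan(0.30975) = 17.21°.
True thickness = vertical thickness × cos δ = 7.1 × cos 17.21° = 6.78 m.

6.78 m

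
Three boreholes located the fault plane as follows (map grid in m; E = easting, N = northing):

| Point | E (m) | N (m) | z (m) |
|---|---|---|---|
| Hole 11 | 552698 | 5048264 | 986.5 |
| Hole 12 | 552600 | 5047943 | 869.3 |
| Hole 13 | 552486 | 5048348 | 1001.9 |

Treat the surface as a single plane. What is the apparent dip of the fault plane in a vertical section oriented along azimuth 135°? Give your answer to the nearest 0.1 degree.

Two edge vectors: Hole 11→Hole 12 = (-98, -321, -117.2), Hole 11→Hole 13 = (-212, 84, 15.4).
Normal n = (Hole 11→Hole 12) × (Hole 11→Hole 13) = (4901.4, 26355.6, -76284).
So ∂z/∂E = −n_x/n_z = 0.06425 and ∂z/∂N = −n_y/n_z = 0.34549.
Unit vector along 135° is (sin 135°, cos 135°) = (0.7071, -0.7071).
Slope in that direction = a·(0.7071) + b·(-0.7071) = −0.19887.
Apparent dip = arctan|0.19887| = 11.2° (true dip is 19.4°, so apparent ≤ true as expected).

11.2°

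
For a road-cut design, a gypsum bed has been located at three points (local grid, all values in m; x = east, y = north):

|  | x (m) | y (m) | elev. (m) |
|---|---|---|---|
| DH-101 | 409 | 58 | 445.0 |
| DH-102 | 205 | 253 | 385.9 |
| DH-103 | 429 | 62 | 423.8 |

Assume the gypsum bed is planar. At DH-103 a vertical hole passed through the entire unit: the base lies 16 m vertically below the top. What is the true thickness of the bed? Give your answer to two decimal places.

9.17 m

Two edge vectors: DH-101→DH-102 = (-204, 195, -59.1), DH-101→DH-103 = (20, 4, -21.2).
Normal n = (DH-101→DH-102) × (DH-101→DH-103) = (-3897.6, -5506.8, -4716).
So ∂z/∂x = −n_x/n_z = −0.82646 and ∂z/∂y = −n_y/n_z = −1.16768.
|∇z| = √(a²+b²) = 1.43057, so dip δ = arctan(1.43057) = 55.05°.
True thickness = vertical thickness × cos δ = 16 × cos 55.05° = 9.17 m.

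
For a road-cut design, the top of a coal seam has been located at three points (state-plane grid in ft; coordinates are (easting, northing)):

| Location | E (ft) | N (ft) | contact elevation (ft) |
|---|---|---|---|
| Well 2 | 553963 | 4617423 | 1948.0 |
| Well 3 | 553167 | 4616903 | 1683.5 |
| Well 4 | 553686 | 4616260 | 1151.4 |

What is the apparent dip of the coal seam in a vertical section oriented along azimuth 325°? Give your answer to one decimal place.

33.7°

Let the plane be z = a·E + b·N + c.
Well 3−Well 2: −796a − 520b = −264.5;  Well 4−Well 2: −277a − 1163b = −796.6.
Solving gives a = −0.13639, b = 0.71744.
Unit vector along 325° is (sin 325°, cos 325°) = (-0.5736, 0.8192).
Slope in that direction = a·(-0.5736) + b·(0.8192) = 0.66592.
Apparent dip = arctan|0.66592| = 33.7° (true dip is 36.1°, so apparent ≤ true as expected).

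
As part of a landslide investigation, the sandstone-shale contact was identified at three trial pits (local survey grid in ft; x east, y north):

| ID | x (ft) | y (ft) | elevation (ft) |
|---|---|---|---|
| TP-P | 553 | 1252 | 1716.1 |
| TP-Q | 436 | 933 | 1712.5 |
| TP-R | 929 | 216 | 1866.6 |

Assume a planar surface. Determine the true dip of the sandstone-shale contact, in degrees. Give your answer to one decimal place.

Let the plane be z = a·x + b·y + c.
TP-Q−TP-P: −117a − 319b = −3.6;  TP-R−TP-P: 376a − 1036b = 150.5.
Solving gives a = 0.21455, b = −0.06740.
Gradient magnitude |∇z| = √(a² + b²) = √(0.04603 + 0.00454) = 0.22489.
True dip = arctan(0.22489) = 12.7°, dipping toward WNW (azimuth ≈ 287°).

12.7°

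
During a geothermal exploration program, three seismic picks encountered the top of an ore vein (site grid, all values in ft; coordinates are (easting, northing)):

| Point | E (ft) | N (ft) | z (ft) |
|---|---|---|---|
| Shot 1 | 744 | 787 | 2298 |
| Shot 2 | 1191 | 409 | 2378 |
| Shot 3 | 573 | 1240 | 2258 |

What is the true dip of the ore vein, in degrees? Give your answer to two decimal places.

Two edge vectors: Shot 1→Shot 2 = (447, -378, 80), Shot 1→Shot 3 = (-171, 453, -40).
Normal n = (Shot 1→Shot 2) × (Shot 1→Shot 3) = (-21120, 4200, 137853).
So ∂z/∂E = −n_x/n_z = 0.15321 and ∂z/∂N = −n_y/n_z = −0.03047.
Gradient magnitude |∇z| = √(a² + b²) = √(0.02347 + 0.00093) = 0.15621.
True dip = arctan(0.15621) = 8.88°, dipping toward W (azimuth ≈ 281°).

8.88°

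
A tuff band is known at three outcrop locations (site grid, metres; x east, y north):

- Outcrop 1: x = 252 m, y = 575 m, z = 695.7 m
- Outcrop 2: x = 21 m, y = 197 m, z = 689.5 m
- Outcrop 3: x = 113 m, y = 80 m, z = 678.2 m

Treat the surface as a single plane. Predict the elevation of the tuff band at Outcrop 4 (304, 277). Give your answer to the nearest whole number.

677 m

Two edge vectors: Outcrop 1→Outcrop 2 = (-231, -378, -6.2), Outcrop 1→Outcrop 3 = (-139, -495, -17.5).
Normal n = (Outcrop 1→Outcrop 2) × (Outcrop 1→Outcrop 3) = (3546, -3180.7, 61803).
So ∂z/∂x = −n_x/n_z = −0.05738 and ∂z/∂y = −n_y/n_z = 0.05147.
Intercept c from Outcrop 1: 695.7 + 14.46 − 29.59 = 680.57.
At (304, 277): z = −17.4 + 14.3 + 680.57 = 677.4 m.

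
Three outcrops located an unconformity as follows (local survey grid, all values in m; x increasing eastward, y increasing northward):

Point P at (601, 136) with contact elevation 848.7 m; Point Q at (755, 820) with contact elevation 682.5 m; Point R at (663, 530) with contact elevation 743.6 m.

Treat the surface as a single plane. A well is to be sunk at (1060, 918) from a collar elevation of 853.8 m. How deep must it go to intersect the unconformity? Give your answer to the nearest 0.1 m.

95.9 m

Let the plane be z = a·x + b·y + c.
Point Q−Point P: 154a + 684b = −166.2;  Point R−Point P: 62a + 394b = −105.1.
Solving gives a = 0.350646, b = −0.321929.
Then c = 848.7 − a·601 − b·136 = 681.74.
At (1060, 918): z_contact = 371.68 − 295.53 + 681.74 = 757.90 m.
Depth below ground = 853.8 − 757.90 = 95.9 m.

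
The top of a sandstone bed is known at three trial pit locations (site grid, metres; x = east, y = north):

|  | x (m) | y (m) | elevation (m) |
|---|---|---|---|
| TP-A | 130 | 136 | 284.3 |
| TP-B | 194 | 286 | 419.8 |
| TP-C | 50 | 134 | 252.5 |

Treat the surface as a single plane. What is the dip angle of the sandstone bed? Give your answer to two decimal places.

39.79°

Two edge vectors: TP-A→TP-B = (64, 150, 135.5), TP-A→TP-C = (-80, -2, -31.8).
Normal n = (TP-A→TP-B) × (TP-A→TP-C) = (-4499, -8804.8, 11872).
So ∂z/∂x = −n_x/n_z = 0.37896 and ∂z/∂y = −n_y/n_z = 0.74164.
Gradient magnitude |∇z| = √(a² + b²) = √(0.14361 + 0.55004) = 0.83285.
True dip = arctan(0.83285) = 39.79°, dipping toward SSW (azimuth ≈ 207°).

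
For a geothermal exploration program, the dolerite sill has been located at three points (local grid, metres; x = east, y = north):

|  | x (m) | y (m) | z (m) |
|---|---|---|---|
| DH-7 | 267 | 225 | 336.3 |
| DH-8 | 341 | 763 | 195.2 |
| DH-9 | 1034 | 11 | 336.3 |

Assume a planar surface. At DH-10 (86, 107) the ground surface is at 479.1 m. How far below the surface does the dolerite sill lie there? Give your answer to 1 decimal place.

Let the plane be z = a·x + b·y + c.
DH-8−DH-7: 74a + 538b = −141.1;  DH-9−DH-7: 767a − 214b = 0.
Solving gives a = −0.070471, b = −0.252575.
Then c = 336.3 − a·267 − b·225 = 411.94.
At (86, 107): z_contact = −6.06 − 27.03 + 411.94 = 378.86 m.
Depth below ground = 479.1 − 378.86 = 100.2 m.

100.2 m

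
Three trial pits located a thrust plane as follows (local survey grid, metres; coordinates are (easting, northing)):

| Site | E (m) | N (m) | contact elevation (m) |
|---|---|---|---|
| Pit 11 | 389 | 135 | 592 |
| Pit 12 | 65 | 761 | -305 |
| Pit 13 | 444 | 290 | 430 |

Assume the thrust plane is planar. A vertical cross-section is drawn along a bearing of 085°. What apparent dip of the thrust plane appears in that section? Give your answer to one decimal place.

Two edge vectors: Pit 11→Pit 12 = (-324, 626, -897), Pit 11→Pit 13 = (55, 155, -162).
Normal n = (Pit 11→Pit 12) × (Pit 11→Pit 13) = (37623, -101823, -84650).
So ∂z/∂E = −n_x/n_z = 0.44445 and ∂z/∂N = −n_y/n_z = −1.20287.
Unit vector along 085° is (sin 85°, cos 85°) = (0.9962, 0.0872).
Slope in that direction = a·(0.9962) + b·(0.0872) = 0.33793.
Apparent dip = arctan|0.33793| = 18.7° (true dip is 52.1°, so apparent ≤ true as expected).

18.7°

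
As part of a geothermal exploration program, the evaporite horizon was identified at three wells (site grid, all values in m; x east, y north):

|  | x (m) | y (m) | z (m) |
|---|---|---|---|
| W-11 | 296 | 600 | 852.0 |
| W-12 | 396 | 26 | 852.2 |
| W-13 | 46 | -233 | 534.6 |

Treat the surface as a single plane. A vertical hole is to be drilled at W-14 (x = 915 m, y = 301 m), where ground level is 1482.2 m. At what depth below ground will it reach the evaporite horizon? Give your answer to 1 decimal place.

174.3 m

Two edge vectors: W-11→W-12 = (100, -574, 0.2), W-11→W-13 = (-250, -833, -317.4).
Normal n = (W-11→W-12) × (W-11→W-13) = (182354.2, 31690, -226800).
So ∂z/∂x = −n_x/n_z = 0.80403 and ∂z/∂y = −n_y/n_z = 0.13973.
Intercept c from W-11: 852 − 237.99 − 83.84 = 530.17.
At (915, 301): z_contact = 735.69 + 42.06 + 530.17 = 1307.92 m.
Depth below ground = 1482.2 − 1307.92 = 174.3 m.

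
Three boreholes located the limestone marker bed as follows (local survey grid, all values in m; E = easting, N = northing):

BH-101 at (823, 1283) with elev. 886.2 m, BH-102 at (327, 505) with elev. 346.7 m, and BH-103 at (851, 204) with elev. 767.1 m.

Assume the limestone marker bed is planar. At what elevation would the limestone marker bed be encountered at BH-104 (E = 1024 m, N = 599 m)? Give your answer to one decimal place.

Let the plane be z = a·E + b·N + c.
BH-102−BH-101: −496a − 778b = −539.5;  BH-103−BH-101: 28a − 1079b = −119.1.
Solving gives a = 0.878795, b = 0.133185.
Then c = 886.2 − a·823 − b·1283 = −7.92.
At (1024, 599): z = 899.9 + 79.8 − 7.92 = 971.7 m.

971.7 m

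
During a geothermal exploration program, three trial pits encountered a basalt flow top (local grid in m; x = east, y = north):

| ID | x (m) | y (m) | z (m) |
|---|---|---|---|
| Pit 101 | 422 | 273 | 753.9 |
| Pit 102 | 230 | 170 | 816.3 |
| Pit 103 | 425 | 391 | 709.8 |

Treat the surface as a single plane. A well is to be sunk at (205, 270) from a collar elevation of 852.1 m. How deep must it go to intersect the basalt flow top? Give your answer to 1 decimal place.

Two edge vectors: Pit 101→Pit 102 = (-192, -103, 62.4), Pit 101→Pit 103 = (3, 118, -44.1).
Normal n = (Pit 101→Pit 102) × (Pit 101→Pit 103) = (-2820.9, -8280, -22347).
So ∂z/∂x = −n_x/n_z = −0.12623 and ∂z/∂y = −n_y/n_z = −0.37052.
Intercept c from Pit 101: 753.9 + 53.27 + 101.15 = 908.32.
At (205, 270): z_contact = −25.88 − 100.04 + 908.32 = 782.40 m.
Depth below ground = 852.1 − 782.40 = 69.7 m.

69.7 m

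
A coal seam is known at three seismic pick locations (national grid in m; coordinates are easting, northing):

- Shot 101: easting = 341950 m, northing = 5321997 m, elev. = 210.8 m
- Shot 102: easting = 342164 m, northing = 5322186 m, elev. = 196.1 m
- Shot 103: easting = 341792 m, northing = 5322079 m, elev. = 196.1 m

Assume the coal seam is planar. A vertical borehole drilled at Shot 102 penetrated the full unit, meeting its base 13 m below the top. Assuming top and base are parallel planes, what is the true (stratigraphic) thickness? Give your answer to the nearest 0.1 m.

12.9 m

Two edge vectors: Shot 101→Shot 102 = (214, 189, -14.7), Shot 101→Shot 103 = (-158, 82, -14.7).
Normal n = (Shot 101→Shot 102) × (Shot 101→Shot 103) = (-1572.9, 5468.4, 47410).
So ∂z/∂easting = −n_x/n_z = 0.03318 and ∂z/∂northing = −n_y/n_z = −0.11534.
|∇z| = √(a²+b²) = 0.12002, so dip δ = arctan(0.12002) = 6.84°.
True thickness = vertical thickness × cos δ = 13 × cos 6.84° = 12.9 m.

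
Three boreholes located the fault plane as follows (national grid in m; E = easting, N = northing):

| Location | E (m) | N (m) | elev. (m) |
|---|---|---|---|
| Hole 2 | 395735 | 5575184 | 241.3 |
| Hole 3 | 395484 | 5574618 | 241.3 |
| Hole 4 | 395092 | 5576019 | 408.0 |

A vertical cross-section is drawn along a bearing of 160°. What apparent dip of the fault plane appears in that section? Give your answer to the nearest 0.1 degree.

7.1°

Two edge vectors: Hole 2→Hole 3 = (-251, -566, 0), Hole 2→Hole 4 = (-643, 835, 166.7).
Normal n = (Hole 2→Hole 3) × (Hole 2→Hole 4) = (-94352.2, 41841.7, -573523).
So ∂z/∂E = −n_x/n_z = −0.16451 and ∂z/∂N = −n_y/n_z = 0.07296.
Unit vector along 160° is (sin 160°, cos 160°) = (0.3420, -0.9397).
Slope in that direction = a·(0.3420) + b·(-0.9397) = −0.12482.
Apparent dip = arctan|0.12482| = 7.1° (true dip is 10.2°, so apparent ≤ true as expected).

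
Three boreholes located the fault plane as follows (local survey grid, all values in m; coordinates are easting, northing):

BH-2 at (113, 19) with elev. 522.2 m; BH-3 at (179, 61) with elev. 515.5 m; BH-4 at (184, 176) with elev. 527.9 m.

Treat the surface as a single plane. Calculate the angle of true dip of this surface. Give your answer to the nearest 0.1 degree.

Let the plane be z = a·easting + b·northing + c.
BH-3−BH-2: 66a + 42b = −6.7;  BH-4−BH-2: 71a + 157b = 5.7.
Solving gives a = −0.17497, b = 0.11543.
Gradient magnitude |∇z| = √(a² + b²) = √(0.03062 + 0.01332) = 0.20962.
True dip = arctan(0.20962) = 11.8°, dipping toward ESE (azimuth ≈ 123°).

11.8°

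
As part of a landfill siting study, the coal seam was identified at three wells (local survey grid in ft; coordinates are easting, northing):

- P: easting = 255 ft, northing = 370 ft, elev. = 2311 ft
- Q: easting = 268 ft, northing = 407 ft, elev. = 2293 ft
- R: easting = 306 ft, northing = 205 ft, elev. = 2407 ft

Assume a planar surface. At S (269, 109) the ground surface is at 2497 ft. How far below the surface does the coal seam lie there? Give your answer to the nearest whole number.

Two edge vectors: P→Q = (13, 37, -18), P→R = (51, -165, 96).
Normal n = (P→Q) × (P→R) = (582, -2166, -4032).
So ∂z/∂easting = −n_x/n_z = 0.14435 and ∂z/∂northing = −n_y/n_z = −0.53720.
Intercept c from P: 2311 − 36.81 + 198.76 = 2472.96.
At (269, 109): z_contact = 38.8 − 58.6 + 2472.96 = 2453.2 ft.
Depth below ground = 2497 − 2453.2 = 44 ft.

44 ft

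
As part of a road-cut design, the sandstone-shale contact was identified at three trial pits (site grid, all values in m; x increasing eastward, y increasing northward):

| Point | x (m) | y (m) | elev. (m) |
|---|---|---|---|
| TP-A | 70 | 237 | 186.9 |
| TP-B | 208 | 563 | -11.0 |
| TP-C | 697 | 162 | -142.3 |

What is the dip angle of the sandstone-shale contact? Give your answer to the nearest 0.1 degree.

Let the plane be z = a·x + b·y + c.
TP-B−TP-A: 138a + 326b = −197.9;  TP-C−TP-A: 627a − 75b = −329.2.
Solving gives a = −0.56885, b = −0.36625.
Gradient magnitude |∇z| = √(a² + b²) = √(0.32359 + 0.13414) = 0.67656.
True dip = arctan(0.67656) = 34.1°, dipping toward ENE (azimuth ≈ 057°).

34.1°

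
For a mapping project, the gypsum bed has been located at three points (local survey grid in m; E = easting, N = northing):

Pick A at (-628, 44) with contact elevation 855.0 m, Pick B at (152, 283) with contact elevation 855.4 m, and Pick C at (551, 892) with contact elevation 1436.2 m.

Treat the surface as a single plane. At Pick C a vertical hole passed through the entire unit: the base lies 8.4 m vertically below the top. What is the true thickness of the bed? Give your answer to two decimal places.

Two edge vectors: Pick A→Pick B = (780, 239, 0.4), Pick A→Pick C = (1179, 848, 581.2).
Normal n = (Pick A→Pick B) × (Pick A→Pick C) = (138567.6, -452864.4, 379659).
So ∂z/∂E = −n_x/n_z = −0.36498 and ∂z/∂N = −n_y/n_z = 1.19282.
|∇z| = √(a²+b²) = 1.24741, so dip δ = arctan(1.24741) = 51.28°.
True thickness = vertical thickness × cos δ = 8.4 × cos 51.28° = 5.25 m.

5.25 m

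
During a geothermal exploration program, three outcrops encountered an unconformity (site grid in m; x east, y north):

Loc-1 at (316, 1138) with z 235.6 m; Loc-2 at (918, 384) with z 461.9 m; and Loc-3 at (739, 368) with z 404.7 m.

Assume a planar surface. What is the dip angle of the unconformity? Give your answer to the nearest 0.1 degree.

18.1°

Let the plane be z = a·x + b·y + c.
Loc-2−Loc-1: 602a − 754b = 226.3;  Loc-3−Loc-1: 423a − 770b = 169.1.
Solving gives a = 0.32331, b = −0.04200.
Gradient magnitude |∇z| = √(a² + b²) = √(0.10453 + 0.00176) = 0.32602.
True dip = arctan(0.32602) = 18.1°, dipping toward W (azimuth ≈ 277°).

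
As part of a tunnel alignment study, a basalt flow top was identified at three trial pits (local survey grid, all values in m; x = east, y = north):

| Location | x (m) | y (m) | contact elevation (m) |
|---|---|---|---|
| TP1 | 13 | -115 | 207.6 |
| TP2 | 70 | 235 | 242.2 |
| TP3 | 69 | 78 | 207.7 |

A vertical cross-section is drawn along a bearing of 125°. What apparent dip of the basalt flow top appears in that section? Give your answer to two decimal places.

37.30°

Two edge vectors: TP1→TP2 = (57, 350, 34.6), TP1→TP3 = (56, 193, 0.1).
Normal n = (TP1→TP2) × (TP1→TP3) = (-6642.8, 1931.9, -8599).
So ∂z/∂x = −n_x/n_z = −0.77251 and ∂z/∂y = −n_y/n_z = 0.22467.
Unit vector along 125° is (sin 125°, cos 125°) = (0.8192, -0.5736).
Slope in that direction = a·(0.8192) + b·(-0.5736) = −0.76166.
Apparent dip = arctan|0.76166| = 37.30° (true dip is 38.8°, so apparent ≤ true as expected).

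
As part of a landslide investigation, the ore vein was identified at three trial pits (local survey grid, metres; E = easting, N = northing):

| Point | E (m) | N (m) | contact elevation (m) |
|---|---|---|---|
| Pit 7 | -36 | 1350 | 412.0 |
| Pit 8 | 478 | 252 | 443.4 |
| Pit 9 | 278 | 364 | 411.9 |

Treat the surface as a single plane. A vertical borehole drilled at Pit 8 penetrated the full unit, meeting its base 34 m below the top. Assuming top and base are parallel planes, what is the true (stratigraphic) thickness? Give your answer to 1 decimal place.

Two edge vectors: Pit 7→Pit 8 = (514, -1098, 31.4), Pit 7→Pit 9 = (314, -986, -0.1).
Normal n = (Pit 7→Pit 8) × (Pit 7→Pit 9) = (31070.2, 9911, -162032).
So ∂z/∂E = −n_x/n_z = 0.19175 and ∂z/∂N = −n_y/n_z = 0.06117.
|∇z| = √(a²+b²) = 0.20127, so dip δ = arctan(0.20127) = 11.38°.
True thickness = vertical thickness × cos δ = 34 × cos 11.38° = 33.3 m.

33.3 m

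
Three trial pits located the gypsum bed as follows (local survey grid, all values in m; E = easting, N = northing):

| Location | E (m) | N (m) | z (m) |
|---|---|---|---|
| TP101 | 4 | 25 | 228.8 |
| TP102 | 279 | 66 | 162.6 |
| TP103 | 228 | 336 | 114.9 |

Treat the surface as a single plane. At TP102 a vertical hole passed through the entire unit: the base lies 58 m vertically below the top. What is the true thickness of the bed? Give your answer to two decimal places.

Let the plane be z = a·E + b·N + c.
TP102−TP101: 275a + 41b = −66.2;  TP103−TP101: 224a + 311b = −113.9.
Solving gives a = −0.20852, b = −0.21605.
|∇z| = √(a²+b²) = 0.30026, so dip δ = arctan(0.30026) = 16.71°.
True thickness = vertical thickness × cos δ = 58 × cos 16.71° = 55.55 m.

55.55 m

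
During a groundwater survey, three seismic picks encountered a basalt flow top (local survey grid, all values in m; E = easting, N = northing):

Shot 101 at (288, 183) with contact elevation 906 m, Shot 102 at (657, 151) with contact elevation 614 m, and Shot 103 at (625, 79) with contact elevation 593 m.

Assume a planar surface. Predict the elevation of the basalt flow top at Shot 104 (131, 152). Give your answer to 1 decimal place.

1002.6 m

Let the plane be z = a·E + b·N + c.
Shot 102−Shot 101: 369a − 32b = −292;  Shot 103−Shot 101: 337a − 104b = −313.
Solving gives a = −0.73761, b = 0.61949.
Then c = 906 − a·288 − b·183 = 1005.06.
At (131, 152): z = −96.6 + 94.2 + 1005.06 = 1002.6 m.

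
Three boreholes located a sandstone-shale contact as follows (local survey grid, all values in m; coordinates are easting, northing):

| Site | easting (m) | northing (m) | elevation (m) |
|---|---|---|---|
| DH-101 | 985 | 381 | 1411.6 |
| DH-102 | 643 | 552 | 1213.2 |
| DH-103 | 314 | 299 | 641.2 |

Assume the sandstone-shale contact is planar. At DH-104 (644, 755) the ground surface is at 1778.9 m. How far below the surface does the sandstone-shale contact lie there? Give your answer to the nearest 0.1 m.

379.3 m

Two edge vectors: DH-101→DH-102 = (-342, 171, -198.4), DH-101→DH-103 = (-671, -82, -770.4).
Normal n = (DH-101→DH-102) × (DH-101→DH-103) = (-148007.2, -130350.4, 142785).
So ∂z/∂easting = −n_x/n_z = 1.03657 and ∂z/∂northing = −n_y/n_z = 0.91291.
Intercept c from DH-101: 1411.6 − 1021.03 − 347.82 = 42.75.
At (644, 755): z_contact = 667.55 + 689.25 + 42.75 = 1399.56 m.
Depth below ground = 1778.9 − 1399.56 = 379.3 m.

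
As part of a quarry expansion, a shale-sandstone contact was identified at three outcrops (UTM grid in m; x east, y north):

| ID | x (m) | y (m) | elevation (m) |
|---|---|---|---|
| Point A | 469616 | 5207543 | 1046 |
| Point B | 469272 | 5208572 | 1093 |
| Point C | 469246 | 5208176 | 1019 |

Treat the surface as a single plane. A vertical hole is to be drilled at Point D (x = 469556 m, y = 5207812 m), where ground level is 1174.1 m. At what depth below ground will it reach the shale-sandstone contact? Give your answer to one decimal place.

Let the plane be z = a·x + b·y + c.
Point B−Point A: −344a + 1029b = 47;  Point C−Point A: −370a + 633b = −27.
Solving gives a = 0.353016972, b = 0.163690805.
Then c = 1046 − a·469616 − b·5207543 = −1017163.32.
At (469556, 5207812): z_contact = 165761.24 + 852470.94 − 1017163.32 = 1068.85 m.
Depth below ground = 1174.1 − 1068.85 = 105.2 m.

105.2 m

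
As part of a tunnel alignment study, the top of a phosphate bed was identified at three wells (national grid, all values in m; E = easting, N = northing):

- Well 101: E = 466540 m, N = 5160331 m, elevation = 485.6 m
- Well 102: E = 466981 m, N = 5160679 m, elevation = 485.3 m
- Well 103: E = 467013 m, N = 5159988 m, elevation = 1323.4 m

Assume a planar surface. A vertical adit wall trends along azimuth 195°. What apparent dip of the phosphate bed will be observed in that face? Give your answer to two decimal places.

41.72°

Let the plane be z = a·E + b·N + c.
Well 102−Well 101: 441a + 348b = −0.3;  Well 103−Well 101: 473a − 343b = 837.8.
Solving gives a = 0.92270, b = −1.17015.
Unit vector along 195° is (sin 195°, cos 195°) = (-0.2588, -0.9659).
Slope in that direction = a·(-0.2588) + b·(-0.9659) = 0.89146.
Apparent dip = arctan|0.89146| = 41.72° (true dip is 56.1°, so apparent ≤ true as expected).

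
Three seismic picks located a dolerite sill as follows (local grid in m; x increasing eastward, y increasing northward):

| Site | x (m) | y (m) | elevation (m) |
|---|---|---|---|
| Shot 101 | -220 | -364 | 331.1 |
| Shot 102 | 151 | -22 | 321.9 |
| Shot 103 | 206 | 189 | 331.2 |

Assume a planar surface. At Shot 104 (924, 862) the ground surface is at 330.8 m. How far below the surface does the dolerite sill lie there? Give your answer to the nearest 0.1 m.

Let the plane be z = a·x + b·y + c.
Shot 102−Shot 101: 371a + 342b = −9.2;  Shot 103−Shot 101: 426a + 553b = 0.1.
Solving gives a = −0.08612, b = 0.06652.
Then c = 331.1 − a·-220 − b·-364 = 336.37.
At (924, 862): z_contact = −79.58 + 57.34 + 336.37 = 314.14 m.
Depth below ground = 330.8 − 314.14 = 16.7 m.

16.7 m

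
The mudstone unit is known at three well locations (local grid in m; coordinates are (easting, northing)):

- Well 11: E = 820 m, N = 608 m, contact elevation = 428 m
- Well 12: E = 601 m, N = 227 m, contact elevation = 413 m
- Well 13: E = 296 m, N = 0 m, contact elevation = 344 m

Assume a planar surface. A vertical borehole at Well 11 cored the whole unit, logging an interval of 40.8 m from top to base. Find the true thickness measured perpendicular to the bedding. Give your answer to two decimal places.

Let the plane be z = a·E + b·N + c.
Well 12−Well 11: −219a − 381b = −15;  Well 13−Well 11: −524a − 608b = −84.
Solving gives a = 0.34416, b = −0.15846.
|∇z| = √(a²+b²) = 0.37889, so dip δ = arctan(0.37889) = 20.75°.
True thickness = vertical thickness × cos δ = 40.8 × cos 20.75° = 38.15 m.

38.15 m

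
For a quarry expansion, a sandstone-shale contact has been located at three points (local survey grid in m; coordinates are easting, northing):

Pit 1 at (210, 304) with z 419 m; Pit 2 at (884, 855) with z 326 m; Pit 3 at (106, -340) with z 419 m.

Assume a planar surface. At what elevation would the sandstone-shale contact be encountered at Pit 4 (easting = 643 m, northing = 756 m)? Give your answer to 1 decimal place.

361.8 m

Let the plane be z = a·easting + b·northing + c.
Pit 2−Pit 1: 674a + 551b = −93;  Pit 3−Pit 1: −104a − 644b = 0.
Solving gives a = −0.15897, b = 0.02567.
Then c = 419 − a·210 − b·304 = 444.58.
At (643, 756): z = −102.2 + 19.4 + 444.58 = 361.8 m.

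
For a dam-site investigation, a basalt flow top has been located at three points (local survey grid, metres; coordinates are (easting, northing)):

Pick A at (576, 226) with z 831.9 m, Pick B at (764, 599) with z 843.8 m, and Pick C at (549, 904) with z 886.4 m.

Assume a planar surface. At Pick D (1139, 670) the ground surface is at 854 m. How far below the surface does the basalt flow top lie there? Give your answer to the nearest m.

Let the plane be z = a·E + b·N + c.
Pick B−Pick A: 188a + 373b = 11.9;  Pick C−Pick A: −27a + 678b = 54.5.
Solving gives a = −0.08914, b = 0.07683.
Then c = 831.9 − a·576 − b·226 = 865.88.
At (1139, 670): z_contact = −101.5 + 51.5 + 865.88 = 815.8 m.
Depth below ground = 854 − 815.8 = 38 m.

38 m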